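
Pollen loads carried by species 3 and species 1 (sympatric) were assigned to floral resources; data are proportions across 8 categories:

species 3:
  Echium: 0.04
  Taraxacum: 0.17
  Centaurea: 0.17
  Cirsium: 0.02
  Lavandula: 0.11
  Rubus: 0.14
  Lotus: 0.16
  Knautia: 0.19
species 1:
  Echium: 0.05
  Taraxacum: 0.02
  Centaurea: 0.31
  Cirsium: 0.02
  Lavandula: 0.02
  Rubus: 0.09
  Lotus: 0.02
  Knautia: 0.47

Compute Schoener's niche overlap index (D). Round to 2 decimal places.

0.57

Σ|p₁ᵢ − p₂ᵢ| = 0.01 + 0.15 + 0.14 + 0.00 + 0.09 + 0.05 + 0.14 + 0.28 = 0.86
D = 1 − ½ × 0.86 = 1 − 0.430 = 0.5700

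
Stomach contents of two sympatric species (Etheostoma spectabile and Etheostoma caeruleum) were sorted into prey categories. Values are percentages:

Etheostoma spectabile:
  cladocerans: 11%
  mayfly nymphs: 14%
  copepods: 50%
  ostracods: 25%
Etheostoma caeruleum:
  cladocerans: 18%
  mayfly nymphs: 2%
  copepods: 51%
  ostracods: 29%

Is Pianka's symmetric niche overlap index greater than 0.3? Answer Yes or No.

Convert percentages to proportions (divide by 100).
Σ p₁ᵢp₂ᵢ = 0.0198 + 0.0028 + 0.2550 + 0.0725 = 0.3501
Σp_1ᵢ² = 0.11² + 0.14² + 0.50² + 0.25² = 0.0121 + 0.0196 + 0.2500 + 0.0625 = 0.3442
Σp_2ᵢ² = 0.18² + 0.02² + 0.51² + 0.29² = 0.0324 + 0.0004 + 0.2601 + 0.0841 = 0.3770
O = 0.3501 / √(0.3442 × 0.3770) = 0.3501 / 0.36023 = 0.9719
O = 0.9719 > 0.3 → Yes.

Yes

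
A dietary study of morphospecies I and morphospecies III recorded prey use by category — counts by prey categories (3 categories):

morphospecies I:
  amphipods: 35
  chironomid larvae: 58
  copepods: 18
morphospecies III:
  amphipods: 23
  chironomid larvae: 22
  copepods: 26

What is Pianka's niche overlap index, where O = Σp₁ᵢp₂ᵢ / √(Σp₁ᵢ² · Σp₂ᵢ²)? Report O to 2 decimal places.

0.88

Proportions for morphospecies I (n=111): 35/111=0.3153, 58/111=0.5225, 18/111=0.1622
Proportions for morphospecies III (n=71): 23/71=0.3239, 22/71=0.3099, 26/71=0.3662
Σ p₁ᵢp₂ᵢ = 0.102126 + 0.161923 + 0.059398 = 0.323447
Σp_1ᵢ² = 0.3153² + 0.5225² + 0.1622² = 0.099414 + 0.273006 + 0.026309 = 0.398729
Σp_2ᵢ² = 0.3239² + 0.3099² + 0.3662² = 0.104911 + 0.096038 + 0.134102 = 0.335051
O = 0.323447 / √(0.398729 × 0.335051) = 0.323447 / 0.3655059 = 0.8849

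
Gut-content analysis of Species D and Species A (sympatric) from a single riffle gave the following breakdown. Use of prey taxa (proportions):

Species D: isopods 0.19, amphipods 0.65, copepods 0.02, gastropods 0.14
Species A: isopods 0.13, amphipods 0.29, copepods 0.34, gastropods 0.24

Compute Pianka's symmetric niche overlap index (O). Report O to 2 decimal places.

Σ p₁ᵢp₂ᵢ = 0.0247 + 0.1885 + 0.0068 + 0.0336 = 0.2536
Σp_1ᵢ² = 0.19² + 0.65² + 0.02² + 0.14² = 0.0361 + 0.4225 + 0.0004 + 0.0196 = 0.4786
Σp_2ᵢ² = 0.13² + 0.29² + 0.34² + 0.24² = 0.0169 + 0.0841 + 0.1156 + 0.0576 = 0.2742
O = 0.2536 / √(0.4786 × 0.2742) = 0.2536 / 0.36226 = 0.7000

0.70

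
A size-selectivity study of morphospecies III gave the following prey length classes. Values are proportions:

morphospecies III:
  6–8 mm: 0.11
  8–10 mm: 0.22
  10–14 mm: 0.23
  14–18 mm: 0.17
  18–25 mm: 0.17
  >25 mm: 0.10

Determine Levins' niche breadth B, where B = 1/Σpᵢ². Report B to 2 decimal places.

5.52

Σpᵢ² = 0.11² + 0.22² + 0.23² + 0.17² + 0.17² + 0.10² = 0.0121 + 0.0484 + 0.0529 + 0.0289 + 0.0289 + 0.0100 = 0.1812
B = 1 / 0.1812 = 5.5188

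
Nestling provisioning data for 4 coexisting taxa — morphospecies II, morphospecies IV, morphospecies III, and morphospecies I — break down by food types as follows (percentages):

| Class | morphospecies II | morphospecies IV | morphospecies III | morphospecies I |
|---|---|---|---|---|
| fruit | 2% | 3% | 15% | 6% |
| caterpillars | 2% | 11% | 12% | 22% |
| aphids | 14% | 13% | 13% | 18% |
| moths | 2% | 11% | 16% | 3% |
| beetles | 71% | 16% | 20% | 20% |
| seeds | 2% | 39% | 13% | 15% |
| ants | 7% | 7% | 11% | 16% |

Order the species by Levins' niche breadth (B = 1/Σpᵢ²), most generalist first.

Convert percentages to proportions (divide by 100).
Σp_IIᵢ² = 0.02² + 0.02² + 0.14² + 0.02² + 0.71² + 0.02² + 0.07² = 0.0004 + 0.0004 + 0.0196 + 0.0004 + 0.5041 + 0.0004 + 0.0049 = 0.5302
B_II = 1 / 0.5302 = 1.8861
Σp_IVᵢ² = 0.03² + 0.11² + 0.13² + 0.11² + 0.16² + 0.39² + 0.07² = 0.0009 + 0.0121 + 0.0169 + 0.0121 + 0.0256 + 0.1521 + 0.0049 = 0.2246
B_IV = 1 / 0.2246 = 4.4524
Σp_IIIᵢ² = 0.15² + 0.12² + 0.13² + 0.16² + 0.20² + 0.13² + 0.11² = 0.0225 + 0.0144 + 0.0169 + 0.0256 + 0.0400 + 0.0169 + 0.0121 = 0.1484
B_III = 1 / 0.1484 = 6.7385
Σp_Iᵢ² = 0.06² + 0.22² + 0.18² + 0.03² + 0.20² + 0.15² + 0.16² = 0.0036 + 0.0484 + 0.0324 + 0.0009 + 0.0400 + 0.0225 + 0.0256 = 0.1734
B_I = 1 / 0.1734 = 5.7670
Ranking by B (broadest → narrowest): morphospecies III (6.74) > morphospecies I (5.77) > morphospecies IV (4.45) > morphospecies II (1.89)

morphospecies III > morphospecies I > morphospecies IV > morphospecies II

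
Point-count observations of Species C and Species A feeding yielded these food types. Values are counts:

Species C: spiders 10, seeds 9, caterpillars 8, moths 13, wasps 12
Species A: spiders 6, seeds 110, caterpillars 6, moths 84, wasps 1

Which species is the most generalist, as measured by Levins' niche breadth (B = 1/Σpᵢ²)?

Proportions for Species C (n=52): 10/52=0.1923, 9/52=0.1731, 8/52=0.1538, 13/52=0.2500, 12/52=0.2308
Proportions for Species A (n=207): 6/207=0.0290, 110/207=0.5314, 6/207=0.0290, 84/207=0.4058, 1/207=0.0048
Σp_Cᵢ² = 0.1923² + 0.1731² + 0.1538² + 0.2500² + 0.2308² = 0.036979 + 0.029964 + 0.023654 + 0.062500 + 0.053269 = 0.206366
B_C = 1 / 0.206366 = 4.8458
Σp_Aᵢ² = 0.0290² + 0.5314² + 0.0290² + 0.4058² + 0.0048² = 0.000841 + 0.282386 + 0.000841 + 0.164674 + 0.000023 = 0.448765
B_A = 1 / 0.448765 = 2.2283
Highest B → broadest niche (most generalist): Species C (B = 4.85).

Species C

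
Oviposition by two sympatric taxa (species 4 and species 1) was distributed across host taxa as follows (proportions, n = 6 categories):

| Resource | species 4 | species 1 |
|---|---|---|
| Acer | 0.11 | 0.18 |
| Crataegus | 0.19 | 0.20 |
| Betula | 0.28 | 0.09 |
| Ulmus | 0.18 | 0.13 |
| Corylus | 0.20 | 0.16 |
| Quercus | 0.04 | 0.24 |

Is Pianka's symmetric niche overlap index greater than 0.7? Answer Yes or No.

Yes

Σ p₁ᵢp₂ᵢ = 0.0198 + 0.0380 + 0.0252 + 0.0234 + 0.0320 + 0.0096 = 0.1480
Σp_1ᵢ² = 0.11² + 0.19² + 0.28² + 0.18² + 0.20² + 0.04² = 0.0121 + 0.0361 + 0.0784 + 0.0324 + 0.0400 + 0.0016 = 0.2006
Σp_2ᵢ² = 0.18² + 0.20² + 0.09² + 0.13² + 0.16² + 0.24² = 0.0324 + 0.0400 + 0.0081 + 0.0169 + 0.0256 + 0.0576 = 0.1806
O = 0.1480 / √(0.2006 × 0.1806) = 0.1480 / 0.19034 = 0.7776
O = 0.7776 > 0.7 → Yes.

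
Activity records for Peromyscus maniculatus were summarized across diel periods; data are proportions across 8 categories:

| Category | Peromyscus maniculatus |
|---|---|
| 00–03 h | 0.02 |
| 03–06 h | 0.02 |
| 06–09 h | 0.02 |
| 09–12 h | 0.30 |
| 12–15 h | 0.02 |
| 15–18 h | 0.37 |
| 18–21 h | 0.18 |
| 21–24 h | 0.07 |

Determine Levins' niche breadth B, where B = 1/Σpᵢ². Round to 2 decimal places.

Σpᵢ² = 0.02² + 0.02² + 0.02² + 0.30² + 0.02² + 0.37² + 0.18² + 0.07² = 0.0004 + 0.0004 + 0.0004 + 0.0900 + 0.0004 + 0.1369 + 0.0324 + 0.0049 = 0.2658
B = 1 / 0.2658 = 3.7622

3.76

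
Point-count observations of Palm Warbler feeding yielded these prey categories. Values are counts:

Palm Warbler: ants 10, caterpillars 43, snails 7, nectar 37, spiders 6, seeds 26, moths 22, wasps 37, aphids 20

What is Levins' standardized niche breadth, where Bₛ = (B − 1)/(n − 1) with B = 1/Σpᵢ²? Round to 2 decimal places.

Proportions for Palm Warbler (n=208): 10/208=0.0481, 43/208=0.2067, 7/208=0.0337, 37/208=0.1779, 6/208=0.0288, 26/208=0.1250, 22/208=0.1058, 37/208=0.1779, 20/208=0.0962
Σpᵢ² = 0.0481² + 0.2067² + 0.0337² + 0.1779² + 0.0288² + 0.1250² + 0.1058² + 0.1779² + 0.0962² = 0.002314 + 0.042725 + 0.001136 + 0.031648 + 0.000829 + 0.015625 + 0.011194 + 0.031648 + 0.009254 = 0.146373
B = 1 / 0.146373 = 6.8319
Bₛ = (B − 1)/(n − 1) = (6.8319 − 1)/(9 − 1) = 5.8319/8 = 0.7290

0.73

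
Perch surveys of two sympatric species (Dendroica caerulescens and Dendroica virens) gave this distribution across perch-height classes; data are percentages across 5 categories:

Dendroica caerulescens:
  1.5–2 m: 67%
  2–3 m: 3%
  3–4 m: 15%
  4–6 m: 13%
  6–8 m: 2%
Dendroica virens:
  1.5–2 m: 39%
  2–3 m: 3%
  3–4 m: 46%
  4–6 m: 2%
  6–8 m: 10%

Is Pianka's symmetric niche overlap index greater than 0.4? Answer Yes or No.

Convert percentages to proportions (divide by 100).
Σ p₁ᵢp₂ᵢ = 0.2613 + 0.0009 + 0.0690 + 0.0026 + 0.0020 = 0.3358
Σp_1ᵢ² = 0.67² + 0.03² + 0.15² + 0.13² + 0.02² = 0.4489 + 0.0009 + 0.0225 + 0.0169 + 0.0004 = 0.4896
Σp_2ᵢ² = 0.39² + 0.03² + 0.46² + 0.02² + 0.10² = 0.1521 + 0.0009 + 0.2116 + 0.0004 + 0.0100 = 0.3750
O = 0.3358 / √(0.4896 × 0.3750) = 0.3358 / 0.42849 = 0.7837
O = 0.7837 > 0.4 → Yes.

Yes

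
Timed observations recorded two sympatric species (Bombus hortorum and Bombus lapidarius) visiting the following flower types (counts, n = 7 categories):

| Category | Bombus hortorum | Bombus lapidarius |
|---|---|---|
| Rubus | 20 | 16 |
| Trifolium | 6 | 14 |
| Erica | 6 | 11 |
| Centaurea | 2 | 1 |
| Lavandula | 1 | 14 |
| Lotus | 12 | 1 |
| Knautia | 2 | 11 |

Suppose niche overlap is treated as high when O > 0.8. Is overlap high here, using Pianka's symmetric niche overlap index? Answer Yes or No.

Proportions for Bombus hortorum (n=49): 20/49=0.4082, 6/49=0.1224, 6/49=0.1224, 2/49=0.0408, 1/49=0.0204, 12/49=0.2449, 2/49=0.0408
Proportions for Bombus lapidarius (n=68): 16/68=0.2353, 14/68=0.2059, 11/68=0.1618, 1/68=0.0147, 14/68=0.2059, 1/68=0.0147, 11/68=0.1618
Σ p₁ᵢp₂ᵢ = 0.096049 + 0.025202 + 0.019804 + 0.000600 + 0.004200 + 0.003600 + 0.006601 = 0.156056
Σp_1ᵢ² = 0.4082² + 0.1224² + 0.1224² + 0.0408² + 0.0204² + 0.2449² + 0.0408² = 0.166627 + 0.014982 + 0.014982 + 0.001665 + 0.000416 + 0.059976 + 0.001665 = 0.260313
Σp_2ᵢ² = 0.2353² + 0.2059² + 0.1618² + 0.0147² + 0.2059² + 0.0147² + 0.1618² = 0.055366 + 0.042395 + 0.026179 + 0.000216 + 0.042395 + 0.000216 + 0.026179 = 0.192946
O = 0.156056 / √(0.260313 × 0.192946) = 0.156056 / 0.2241124 = 0.6963
O = 0.6963 < 0.8 → No.

No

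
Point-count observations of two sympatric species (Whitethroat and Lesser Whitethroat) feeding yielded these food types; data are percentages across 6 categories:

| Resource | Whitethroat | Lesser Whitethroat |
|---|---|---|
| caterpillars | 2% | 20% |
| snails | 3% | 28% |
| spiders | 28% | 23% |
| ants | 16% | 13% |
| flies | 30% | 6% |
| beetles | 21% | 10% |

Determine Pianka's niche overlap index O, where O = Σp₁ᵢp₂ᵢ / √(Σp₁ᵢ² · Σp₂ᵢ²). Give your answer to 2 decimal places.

Convert percentages to proportions (divide by 100).
Σ p₁ᵢp₂ᵢ = 0.0040 + 0.0084 + 0.0644 + 0.0208 + 0.0180 + 0.0210 = 0.1366
Σp_1ᵢ² = 0.02² + 0.03² + 0.28² + 0.16² + 0.30² + 0.21² = 0.0004 + 0.0009 + 0.0784 + 0.0256 + 0.0900 + 0.0441 = 0.2394
Σp_2ᵢ² = 0.20² + 0.28² + 0.23² + 0.13² + 0.06² + 0.10² = 0.0400 + 0.0784 + 0.0529 + 0.0169 + 0.0036 + 0.0100 = 0.2018
O = 0.1366 / √(0.2394 × 0.2018) = 0.1366 / 0.21980 = 0.6215

0.62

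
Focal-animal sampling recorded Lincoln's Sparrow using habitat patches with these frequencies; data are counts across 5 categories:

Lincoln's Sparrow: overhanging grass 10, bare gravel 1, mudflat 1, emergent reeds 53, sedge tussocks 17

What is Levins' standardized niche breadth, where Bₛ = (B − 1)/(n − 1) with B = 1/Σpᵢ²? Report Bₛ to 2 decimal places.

Proportions for Lincoln's Sparrow (n=82): 10/82=0.1220, 1/82=0.0122, 1/82=0.0122, 53/82=0.6463, 17/82=0.2073
Σpᵢ² = 0.1220² + 0.0122² + 0.0122² + 0.6463² + 0.2073² = 0.014884 + 0.000149 + 0.000149 + 0.417704 + 0.042973 = 0.475859
B = 1 / 0.475859 = 2.1015
Bₛ = (B − 1)/(n − 1) = (2.1015 − 1)/(5 − 1) = 1.1015/4 = 0.2754

0.28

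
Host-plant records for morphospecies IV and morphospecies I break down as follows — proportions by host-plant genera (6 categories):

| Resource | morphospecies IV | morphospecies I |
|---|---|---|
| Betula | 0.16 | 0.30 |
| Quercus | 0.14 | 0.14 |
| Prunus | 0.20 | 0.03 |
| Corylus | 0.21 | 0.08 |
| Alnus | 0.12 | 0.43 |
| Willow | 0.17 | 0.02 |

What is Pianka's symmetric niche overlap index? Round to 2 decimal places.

Σ p₁ᵢp₂ᵢ = 0.0480 + 0.0196 + 0.0060 + 0.0168 + 0.0516 + 0.0034 = 0.1454
Σp_1ᵢ² = 0.16² + 0.14² + 0.20² + 0.21² + 0.12² + 0.17² = 0.0256 + 0.0196 + 0.0400 + 0.0441 + 0.0144 + 0.0289 = 0.1726
Σp_2ᵢ² = 0.30² + 0.14² + 0.03² + 0.08² + 0.43² + 0.02² = 0.0900 + 0.0196 + 0.0009 + 0.0064 + 0.1849 + 0.0004 = 0.3022
O = 0.1454 / √(0.1726 × 0.3022) = 0.1454 / 0.22839 = 0.6366

0.64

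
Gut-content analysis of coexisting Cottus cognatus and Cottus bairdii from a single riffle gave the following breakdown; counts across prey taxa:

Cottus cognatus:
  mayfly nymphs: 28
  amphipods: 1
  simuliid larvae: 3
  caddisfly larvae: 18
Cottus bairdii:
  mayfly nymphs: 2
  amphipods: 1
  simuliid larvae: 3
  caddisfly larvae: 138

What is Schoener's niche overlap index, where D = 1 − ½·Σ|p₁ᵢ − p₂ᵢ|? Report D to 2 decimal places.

0.40

Proportions for Cottus cognatus (n=50): 28/50=0.5600, 1/50=0.0200, 3/50=0.0600, 18/50=0.3600
Proportions for Cottus bairdii (n=144): 2/144=0.0139, 1/144=0.0069, 3/144=0.0208, 138/144=0.9583
Σ|p₁ᵢ − p₂ᵢ| = 0.5461 + 0.0131 + 0.0392 + 0.5983 = 1.1967
D = 1 − ½ × 1.1967 = 1 − 0.59835 = 0.40165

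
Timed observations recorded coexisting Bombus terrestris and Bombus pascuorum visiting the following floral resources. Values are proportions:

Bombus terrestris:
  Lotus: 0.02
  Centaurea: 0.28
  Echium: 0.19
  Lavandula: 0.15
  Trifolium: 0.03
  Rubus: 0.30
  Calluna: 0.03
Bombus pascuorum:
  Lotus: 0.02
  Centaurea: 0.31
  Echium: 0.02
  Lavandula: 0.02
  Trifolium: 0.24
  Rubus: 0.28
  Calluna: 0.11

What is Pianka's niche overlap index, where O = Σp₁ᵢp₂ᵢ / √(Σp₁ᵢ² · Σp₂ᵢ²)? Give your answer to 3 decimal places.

Σ p₁ᵢp₂ᵢ = 0.0004 + 0.0868 + 0.0038 + 0.0030 + 0.0072 + 0.0840 + 0.0033 = 0.1885
Σp_1ᵢ² = 0.02² + 0.28² + 0.19² + 0.15² + 0.03² + 0.30² + 0.03² = 0.0004 + 0.0784 + 0.0361 + 0.0225 + 0.0009 + 0.0900 + 0.0009 = 0.2292
Σp_2ᵢ² = 0.02² + 0.31² + 0.02² + 0.02² + 0.24² + 0.28² + 0.11² = 0.0004 + 0.0961 + 0.0004 + 0.0004 + 0.0576 + 0.0784 + 0.0121 = 0.2454
O = 0.1885 / √(0.2292 × 0.2454) = 0.1885 / 0.237162 = 0.79482

0.795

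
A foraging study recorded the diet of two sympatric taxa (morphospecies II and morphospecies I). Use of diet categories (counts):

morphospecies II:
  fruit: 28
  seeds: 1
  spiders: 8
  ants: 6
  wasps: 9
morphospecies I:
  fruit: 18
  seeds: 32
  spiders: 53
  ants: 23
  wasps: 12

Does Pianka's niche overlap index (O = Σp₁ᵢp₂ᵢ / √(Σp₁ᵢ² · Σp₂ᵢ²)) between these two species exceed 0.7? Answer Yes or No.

Proportions for morphospecies II (n=52): 28/52=0.5385, 1/52=0.0192, 8/52=0.1538, 6/52=0.1154, 9/52=0.1731
Proportions for morphospecies I (n=138): 18/138=0.1304, 32/138=0.2319, 53/138=0.3841, 23/138=0.1667, 12/138=0.0870
Σ p₁ᵢp₂ᵢ = 0.070220 + 0.004452 + 0.059075 + 0.019237 + 0.015060 = 0.168044
Σp_1ᵢ² = 0.5385² + 0.0192² + 0.1538² + 0.1154² + 0.1731² = 0.289982 + 0.000369 + 0.023654 + 0.013317 + 0.029964 = 0.357286
Σp_2ᵢ² = 0.1304² + 0.2319² + 0.3841² + 0.1667² + 0.0870² = 0.017004 + 0.053778 + 0.147533 + 0.027789 + 0.007569 = 0.253673
O = 0.168044 / √(0.357286 × 0.253673) = 0.168044 / 0.3010545 = 0.5582
O = 0.5582 < 0.7 → No.

No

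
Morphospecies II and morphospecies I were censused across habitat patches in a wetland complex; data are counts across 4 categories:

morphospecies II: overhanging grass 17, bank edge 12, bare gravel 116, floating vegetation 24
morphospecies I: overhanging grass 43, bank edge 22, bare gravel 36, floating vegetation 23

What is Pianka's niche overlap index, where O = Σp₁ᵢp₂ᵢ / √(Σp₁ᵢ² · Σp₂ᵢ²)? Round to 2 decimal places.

0.74

Proportions for morphospecies II (n=169): 17/169=0.1006, 12/169=0.0710, 116/169=0.6864, 24/169=0.1420
Proportions for morphospecies I (n=124): 43/124=0.3468, 22/124=0.1774, 36/124=0.2903, 23/124=0.1855
Σ p₁ᵢp₂ᵢ = 0.034888 + 0.012595 + 0.199262 + 0.026341 = 0.273086
Σp_1ᵢ² = 0.1006² + 0.0710² + 0.6864² + 0.1420² = 0.010120 + 0.005041 + 0.471145 + 0.020164 = 0.506470
Σp_2ᵢ² = 0.3468² + 0.1774² + 0.2903² + 0.1855² = 0.120270 + 0.031471 + 0.084274 + 0.034410 = 0.270425
O = 0.273086 / √(0.506470 × 0.270425) = 0.273086 / 0.3700840 = 0.7379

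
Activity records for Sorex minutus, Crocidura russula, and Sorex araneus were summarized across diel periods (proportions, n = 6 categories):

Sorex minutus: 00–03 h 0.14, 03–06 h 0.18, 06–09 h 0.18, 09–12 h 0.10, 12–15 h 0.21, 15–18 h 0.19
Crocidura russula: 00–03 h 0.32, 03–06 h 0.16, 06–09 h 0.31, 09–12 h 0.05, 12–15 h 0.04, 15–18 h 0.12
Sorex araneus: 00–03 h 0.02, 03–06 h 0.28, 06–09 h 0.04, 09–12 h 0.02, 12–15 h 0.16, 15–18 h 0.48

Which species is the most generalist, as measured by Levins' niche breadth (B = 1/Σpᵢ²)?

Sorex minutus

Σp_minuᵢ² = 0.14² + 0.18² + 0.18² + 0.10² + 0.21² + 0.19² = 0.0196 + 0.0324 + 0.0324 + 0.0100 + 0.0441 + 0.0361 = 0.1746
B_minu = 1 / 0.1746 = 5.7274
Σp_russᵢ² = 0.32² + 0.16² + 0.31² + 0.05² + 0.04² + 0.12² = 0.1024 + 0.0256 + 0.0961 + 0.0025 + 0.0016 + 0.0144 = 0.2426
B_russ = 1 / 0.2426 = 4.1220
Σp_aranᵢ² = 0.02² + 0.28² + 0.04² + 0.02² + 0.16² + 0.48² = 0.0004 + 0.0784 + 0.0016 + 0.0004 + 0.0256 + 0.2304 = 0.3368
B_aran = 1 / 0.3368 = 2.9691
Highest B → broadest niche (most generalist): Sorex minutus (B = 5.73).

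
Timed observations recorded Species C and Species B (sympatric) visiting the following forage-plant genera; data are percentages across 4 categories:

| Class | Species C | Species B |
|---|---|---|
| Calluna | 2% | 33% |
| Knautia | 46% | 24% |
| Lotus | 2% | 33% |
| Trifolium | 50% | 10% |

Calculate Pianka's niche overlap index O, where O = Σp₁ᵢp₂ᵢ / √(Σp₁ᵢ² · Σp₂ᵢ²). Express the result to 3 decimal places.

0.478

Convert percentages to proportions (divide by 100).
Σ p₁ᵢp₂ᵢ = 0.0066 + 0.1104 + 0.0066 + 0.0500 = 0.1736
Σp_1ᵢ² = 0.02² + 0.46² + 0.02² + 0.50² = 0.0004 + 0.2116 + 0.0004 + 0.2500 = 0.4624
Σp_2ᵢ² = 0.33² + 0.24² + 0.33² + 0.10² = 0.1089 + 0.0576 + 0.1089 + 0.0100 = 0.2854
O = 0.1736 / √(0.4624 × 0.2854) = 0.1736 / 0.363275 = 0.47787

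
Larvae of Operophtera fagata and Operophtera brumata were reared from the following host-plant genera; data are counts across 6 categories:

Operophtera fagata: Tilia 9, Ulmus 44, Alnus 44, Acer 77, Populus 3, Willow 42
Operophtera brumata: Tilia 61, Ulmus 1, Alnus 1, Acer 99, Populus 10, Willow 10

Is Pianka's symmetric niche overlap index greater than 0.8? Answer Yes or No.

No

Proportions for Operophtera fagata (n=219): 9/219=0.0411, 44/219=0.2009, 44/219=0.2009, 77/219=0.3516, 3/219=0.0137, 42/219=0.1918
Proportions for Operophtera brumata (n=182): 61/182=0.3352, 1/182=0.0055, 1/182=0.0055, 99/182=0.5440, 10/182=0.0549, 10/182=0.0549
Σ p₁ᵢp₂ᵢ = 0.013777 + 0.001105 + 0.001105 + 0.191270 + 0.000752 + 0.010530 = 0.218539
Σp_1ᵢ² = 0.0411² + 0.2009² + 0.2009² + 0.3516² + 0.0137² + 0.1918² = 0.001689 + 0.040361 + 0.040361 + 0.123623 + 0.000188 + 0.036787 = 0.243009
Σp_2ᵢ² = 0.3352² + 0.0055² + 0.0055² + 0.5440² + 0.0549² + 0.0549² = 0.112359 + 0.000030 + 0.000030 + 0.295936 + 0.003014 + 0.003014 = 0.414383
O = 0.218539 / √(0.243009 × 0.414383) = 0.218539 / 0.3173307 = 0.6887
O = 0.6887 < 0.8 → No.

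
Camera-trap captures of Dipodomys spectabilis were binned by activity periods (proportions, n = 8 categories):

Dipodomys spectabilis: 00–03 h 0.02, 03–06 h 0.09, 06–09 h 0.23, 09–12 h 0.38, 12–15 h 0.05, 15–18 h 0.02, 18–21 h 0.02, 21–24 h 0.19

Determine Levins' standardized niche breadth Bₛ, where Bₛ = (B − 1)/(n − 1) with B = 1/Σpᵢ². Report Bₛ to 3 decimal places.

0.440

Σpᵢ² = 0.02² + 0.09² + 0.23² + 0.38² + 0.05² + 0.02² + 0.02² + 0.19² = 0.0004 + 0.0081 + 0.0529 + 0.1444 + 0.0025 + 0.0004 + 0.0004 + 0.0361 = 0.2452
B = 1 / 0.2452 = 4.07830
Bₛ = (B − 1)/(n − 1) = (4.07830 − 1)/(8 − 1) = 3.07830/7 = 0.43976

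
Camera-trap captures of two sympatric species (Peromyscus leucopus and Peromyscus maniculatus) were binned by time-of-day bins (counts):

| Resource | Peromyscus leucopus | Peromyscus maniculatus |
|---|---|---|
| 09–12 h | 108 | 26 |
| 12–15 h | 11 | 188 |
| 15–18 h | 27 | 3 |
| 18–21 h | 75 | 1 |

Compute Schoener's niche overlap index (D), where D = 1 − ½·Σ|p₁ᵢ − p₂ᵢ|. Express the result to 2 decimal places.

0.19

Proportions for Peromyscus leucopus (n=221): 108/221=0.4887, 11/221=0.0498, 27/221=0.1222, 75/221=0.3394
Proportions for Peromyscus maniculatus (n=218): 26/218=0.1193, 188/218=0.8624, 3/218=0.0138, 1/218=0.0046
Σ|p₁ᵢ − p₂ᵢ| = 0.3694 + 0.8126 + 0.1084 + 0.3348 = 1.6252
D = 1 − ½ × 1.6252 = 1 − 0.81260 = 0.18740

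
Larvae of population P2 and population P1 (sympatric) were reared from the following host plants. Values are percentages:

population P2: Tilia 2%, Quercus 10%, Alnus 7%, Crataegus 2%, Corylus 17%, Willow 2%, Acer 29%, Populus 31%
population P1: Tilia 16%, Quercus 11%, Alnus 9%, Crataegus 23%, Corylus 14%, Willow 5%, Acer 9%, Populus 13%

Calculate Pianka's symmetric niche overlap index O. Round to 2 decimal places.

Convert percentages to proportions (divide by 100).
Σ p₁ᵢp₂ᵢ = 0.0032 + 0.0110 + 0.0063 + 0.0046 + 0.0238 + 0.0010 + 0.0261 + 0.0403 = 0.1163
Σp_1ᵢ² = 0.02² + 0.10² + 0.07² + 0.02² + 0.17² + 0.02² + 0.29² + 0.31² = 0.0004 + 0.0100 + 0.0049 + 0.0004 + 0.0289 + 0.0004 + 0.0841 + 0.0961 = 0.2252
Σp_2ᵢ² = 0.16² + 0.11² + 0.09² + 0.23² + 0.14² + 0.05² + 0.09² + 0.13² = 0.0256 + 0.0121 + 0.0081 + 0.0529 + 0.0196 + 0.0025 + 0.0081 + 0.0169 = 0.1458
O = 0.1163 / √(0.2252 × 0.1458) = 0.1163 / 0.18120 = 0.6418

0.64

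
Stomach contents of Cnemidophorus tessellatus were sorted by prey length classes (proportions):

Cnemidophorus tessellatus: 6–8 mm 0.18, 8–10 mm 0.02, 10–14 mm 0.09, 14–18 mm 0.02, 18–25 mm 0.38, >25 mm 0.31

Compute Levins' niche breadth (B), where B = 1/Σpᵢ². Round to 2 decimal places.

3.55

Σpᵢ² = 0.18² + 0.02² + 0.09² + 0.02² + 0.38² + 0.31² = 0.0324 + 0.0004 + 0.0081 + 0.0004 + 0.1444 + 0.0961 = 0.2818
B = 1 / 0.2818 = 3.5486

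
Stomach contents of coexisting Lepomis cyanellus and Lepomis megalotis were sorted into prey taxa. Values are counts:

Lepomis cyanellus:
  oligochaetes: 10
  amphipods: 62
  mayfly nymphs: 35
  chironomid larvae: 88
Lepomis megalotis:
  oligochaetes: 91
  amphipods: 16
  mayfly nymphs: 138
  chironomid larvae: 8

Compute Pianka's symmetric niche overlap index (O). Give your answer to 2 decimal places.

Proportions for Lepomis cyanellus (n=195): 10/195=0.0513, 62/195=0.3179, 35/195=0.1795, 88/195=0.4513
Proportions for Lepomis megalotis (n=253): 91/253=0.3597, 16/253=0.0632, 138/253=0.5455, 8/253=0.0316
Σ p₁ᵢp₂ᵢ = 0.018453 + 0.020091 + 0.097917 + 0.014261 = 0.150722
Σp_1ᵢ² = 0.0513² + 0.3179² + 0.1795² + 0.4513² = 0.002632 + 0.101060 + 0.032220 + 0.203672 = 0.339584
Σp_2ᵢ² = 0.3597² + 0.0632² + 0.5455² + 0.0316² = 0.129384 + 0.003994 + 0.297570 + 0.000999 = 0.431947
O = 0.150722 / √(0.339584 × 0.431947) = 0.150722 / 0.3829912 = 0.3935

0.39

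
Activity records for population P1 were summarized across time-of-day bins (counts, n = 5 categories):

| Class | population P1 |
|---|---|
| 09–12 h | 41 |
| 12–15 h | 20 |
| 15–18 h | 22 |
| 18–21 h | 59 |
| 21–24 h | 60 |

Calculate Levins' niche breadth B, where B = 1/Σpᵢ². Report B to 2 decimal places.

4.23

Proportions for population P1 (n=202): 41/202=0.2030, 20/202=0.0990, 22/202=0.1089, 59/202=0.2921, 60/202=0.2970
Σpᵢ² = 0.2030² + 0.0990² + 0.1089² + 0.2921² + 0.2970² = 0.041209 + 0.009801 + 0.011859 + 0.085322 + 0.088209 = 0.236400
B = 1 / 0.236400 = 4.2301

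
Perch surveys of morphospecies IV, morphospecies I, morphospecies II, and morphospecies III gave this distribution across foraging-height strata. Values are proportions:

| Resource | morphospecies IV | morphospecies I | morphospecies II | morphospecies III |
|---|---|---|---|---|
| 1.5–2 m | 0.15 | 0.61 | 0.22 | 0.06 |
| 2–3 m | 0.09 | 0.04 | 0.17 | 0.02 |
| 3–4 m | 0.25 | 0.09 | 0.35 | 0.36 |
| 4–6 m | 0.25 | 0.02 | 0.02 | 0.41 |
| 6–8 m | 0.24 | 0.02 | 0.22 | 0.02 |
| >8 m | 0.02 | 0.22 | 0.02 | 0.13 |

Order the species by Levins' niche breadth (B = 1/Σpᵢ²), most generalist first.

morphospecies IV > morphospecies II > morphospecies III > morphospecies I

Σp_IVᵢ² = 0.15² + 0.09² + 0.25² + 0.25² + 0.24² + 0.02² = 0.0225 + 0.0081 + 0.0625 + 0.0625 + 0.0576 + 0.0004 = 0.2136
B_IV = 1 / 0.2136 = 4.6816
Σp_Iᵢ² = 0.61² + 0.04² + 0.09² + 0.02² + 0.02² + 0.22² = 0.3721 + 0.0016 + 0.0081 + 0.0004 + 0.0004 + 0.0484 = 0.4310
B_I = 1 / 0.4310 = 2.3202
Σp_IIᵢ² = 0.22² + 0.17² + 0.35² + 0.02² + 0.22² + 0.02² = 0.0484 + 0.0289 + 0.1225 + 0.0004 + 0.0484 + 0.0004 = 0.2490
B_II = 1 / 0.2490 = 4.0161
Σp_IIIᵢ² = 0.06² + 0.02² + 0.36² + 0.41² + 0.02² + 0.13² = 0.0036 + 0.0004 + 0.1296 + 0.1681 + 0.0004 + 0.0169 = 0.3190
B_III = 1 / 0.3190 = 3.1348
Ranking by B (broadest → narrowest): morphospecies IV (4.68) > morphospecies II (4.02) > morphospecies III (3.13) > morphospecies I (2.32)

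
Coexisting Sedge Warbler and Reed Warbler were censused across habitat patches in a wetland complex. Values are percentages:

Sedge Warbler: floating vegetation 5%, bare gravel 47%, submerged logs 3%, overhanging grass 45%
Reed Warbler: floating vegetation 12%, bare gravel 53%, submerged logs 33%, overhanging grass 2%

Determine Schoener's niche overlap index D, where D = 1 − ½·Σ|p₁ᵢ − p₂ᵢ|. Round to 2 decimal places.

0.57

Convert percentages to proportions (divide by 100).
Σ|p₁ᵢ − p₂ᵢ| = 0.07 + 0.06 + 0.30 + 0.43 = 0.86
D = 1 − ½ × 0.86 = 1 − 0.430 = 0.5700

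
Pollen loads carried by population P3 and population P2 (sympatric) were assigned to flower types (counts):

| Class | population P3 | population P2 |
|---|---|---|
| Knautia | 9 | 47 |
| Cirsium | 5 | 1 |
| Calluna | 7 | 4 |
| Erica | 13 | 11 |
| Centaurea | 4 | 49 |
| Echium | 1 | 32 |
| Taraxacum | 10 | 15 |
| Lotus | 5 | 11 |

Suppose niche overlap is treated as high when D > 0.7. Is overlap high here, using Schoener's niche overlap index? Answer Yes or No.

No

Proportions for population P3 (n=54): 9/54=0.1667, 5/54=0.0926, 7/54=0.1296, 13/54=0.2407, 4/54=0.0741, 1/54=0.0185, 10/54=0.1852, 5/54=0.0926
Proportions for population P2 (n=170): 47/170=0.2765, 1/170=0.0059, 4/170=0.0235, 11/170=0.0647, 49/170=0.2882, 32/170=0.1882, 15/170=0.0882, 11/170=0.0647
Σ|p₁ᵢ − p₂ᵢ| = 0.1098 + 0.0867 + 0.1061 + 0.1760 + 0.2141 + 0.1697 + 0.0970 + 0.0279 = 0.9873
D = 1 − ½ × 0.9873 = 1 − 0.49365 = 0.50635
D = 0.50635 < 0.7 → No.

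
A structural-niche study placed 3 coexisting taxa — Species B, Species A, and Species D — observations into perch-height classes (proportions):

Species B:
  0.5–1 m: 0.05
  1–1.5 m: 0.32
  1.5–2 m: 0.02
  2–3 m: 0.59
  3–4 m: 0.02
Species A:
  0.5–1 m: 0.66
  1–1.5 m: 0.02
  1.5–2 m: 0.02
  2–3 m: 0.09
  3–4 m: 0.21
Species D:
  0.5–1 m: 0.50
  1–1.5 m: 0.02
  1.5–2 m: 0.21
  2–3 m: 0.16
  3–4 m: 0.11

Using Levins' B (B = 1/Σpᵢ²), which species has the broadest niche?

Species D

Σp_Bᵢ² = 0.05² + 0.32² + 0.02² + 0.59² + 0.02² = 0.0025 + 0.1024 + 0.0004 + 0.3481 + 0.0004 = 0.4538
B_B = 1 / 0.4538 = 2.2036
Σp_Aᵢ² = 0.66² + 0.02² + 0.02² + 0.09² + 0.21² = 0.4356 + 0.0004 + 0.0004 + 0.0081 + 0.0441 = 0.4886
B_A = 1 / 0.4886 = 2.0467
Σp_Dᵢ² = 0.50² + 0.02² + 0.21² + 0.16² + 0.11² = 0.2500 + 0.0004 + 0.0441 + 0.0256 + 0.0121 = 0.3322
B_D = 1 / 0.3322 = 3.0102
Highest B → broadest niche (most generalist): Species D (B = 3.01).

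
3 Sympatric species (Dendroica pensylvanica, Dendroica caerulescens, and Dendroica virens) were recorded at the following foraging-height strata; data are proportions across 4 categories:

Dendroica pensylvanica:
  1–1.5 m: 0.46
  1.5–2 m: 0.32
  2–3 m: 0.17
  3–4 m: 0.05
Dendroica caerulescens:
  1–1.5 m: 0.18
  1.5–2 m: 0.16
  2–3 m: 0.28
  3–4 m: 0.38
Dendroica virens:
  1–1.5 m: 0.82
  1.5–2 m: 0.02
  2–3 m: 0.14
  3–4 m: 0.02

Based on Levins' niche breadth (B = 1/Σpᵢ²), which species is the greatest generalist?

Dendroica caerulescens

Σp_pensᵢ² = 0.46² + 0.32² + 0.17² + 0.05² = 0.2116 + 0.1024 + 0.0289 + 0.0025 = 0.3454
B_pens = 1 / 0.3454 = 2.8952
Σp_caerᵢ² = 0.18² + 0.16² + 0.28² + 0.38² = 0.0324 + 0.0256 + 0.0784 + 0.1444 = 0.2808
B_caer = 1 / 0.2808 = 3.5613
Σp_vireᵢ² = 0.82² + 0.02² + 0.14² + 0.02² = 0.6724 + 0.0004 + 0.0196 + 0.0004 = 0.6928
B_vire = 1 / 0.6928 = 1.4434
Highest B → broadest niche (most generalist): Dendroica caerulescens (B = 3.56).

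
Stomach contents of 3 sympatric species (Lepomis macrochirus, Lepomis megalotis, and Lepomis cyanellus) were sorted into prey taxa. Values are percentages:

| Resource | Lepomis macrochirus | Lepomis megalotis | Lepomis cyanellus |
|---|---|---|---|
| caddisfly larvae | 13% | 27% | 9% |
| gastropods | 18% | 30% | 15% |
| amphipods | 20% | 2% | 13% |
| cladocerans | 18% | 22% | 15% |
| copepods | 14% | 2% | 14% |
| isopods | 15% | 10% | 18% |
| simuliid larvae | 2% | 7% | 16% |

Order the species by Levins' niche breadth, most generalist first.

Lepomis cyanellus > Lepomis macrochirus > Lepomis megalotis

Convert percentages to proportions (divide by 100).
Σp_macrᵢ² = 0.13² + 0.18² + 0.20² + 0.18² + 0.14² + 0.15² + 0.02² = 0.0169 + 0.0324 + 0.0400 + 0.0324 + 0.0196 + 0.0225 + 0.0004 = 0.1642
B_macr = 1 / 0.1642 = 6.0901
Σp_megaᵢ² = 0.27² + 0.30² + 0.02² + 0.22² + 0.02² + 0.10² + 0.07² = 0.0729 + 0.0900 + 0.0004 + 0.0484 + 0.0004 + 0.0100 + 0.0049 = 0.2270
B_mega = 1 / 0.2270 = 4.4053
Σp_cyanᵢ² = 0.09² + 0.15² + 0.13² + 0.15² + 0.14² + 0.18² + 0.16² = 0.0081 + 0.0225 + 0.0169 + 0.0225 + 0.0196 + 0.0324 + 0.0256 = 0.1476
B_cyan = 1 / 0.1476 = 6.7751
Ranking by B (broadest → narrowest): Lepomis cyanellus (6.78) > Lepomis macrochirus (6.09) > Lepomis megalotis (4.41)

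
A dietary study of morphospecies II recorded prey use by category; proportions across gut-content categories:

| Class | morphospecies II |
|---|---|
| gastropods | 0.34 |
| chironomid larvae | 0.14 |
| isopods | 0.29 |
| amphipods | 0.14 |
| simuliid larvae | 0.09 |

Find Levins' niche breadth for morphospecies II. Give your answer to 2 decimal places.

Σpᵢ² = 0.34² + 0.14² + 0.29² + 0.14² + 0.09² = 0.1156 + 0.0196 + 0.0841 + 0.0196 + 0.0081 = 0.2470
B = 1 / 0.2470 = 4.0486

4.05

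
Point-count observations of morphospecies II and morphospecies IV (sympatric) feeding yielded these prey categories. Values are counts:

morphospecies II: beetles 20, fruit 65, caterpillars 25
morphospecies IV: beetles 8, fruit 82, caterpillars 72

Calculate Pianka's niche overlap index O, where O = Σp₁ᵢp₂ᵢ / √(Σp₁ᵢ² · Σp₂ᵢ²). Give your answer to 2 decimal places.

0.92

Proportions for morphospecies II (n=110): 20/110=0.1818, 65/110=0.5909, 25/110=0.2273
Proportions for morphospecies IV (n=162): 8/162=0.0494, 82/162=0.5062, 72/162=0.4444
Σ p₁ᵢp₂ᵢ = 0.008981 + 0.299114 + 0.101012 = 0.409107
Σp_1ᵢ² = 0.1818² + 0.5909² + 0.2273² = 0.033051 + 0.349163 + 0.051665 = 0.433879
Σp_2ᵢ² = 0.0494² + 0.5062² + 0.4444² = 0.002440 + 0.256238 + 0.197491 = 0.456169
O = 0.409107 / √(0.433879 × 0.456169) = 0.409107 / 0.4448844 = 0.9196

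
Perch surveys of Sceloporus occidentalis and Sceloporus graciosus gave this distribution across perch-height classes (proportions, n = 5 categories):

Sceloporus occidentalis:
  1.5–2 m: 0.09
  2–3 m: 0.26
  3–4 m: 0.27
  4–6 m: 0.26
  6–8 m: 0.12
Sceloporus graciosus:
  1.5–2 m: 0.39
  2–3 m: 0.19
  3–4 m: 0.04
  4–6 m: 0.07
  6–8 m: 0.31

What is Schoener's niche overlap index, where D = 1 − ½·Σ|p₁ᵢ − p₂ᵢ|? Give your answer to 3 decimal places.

Σ|p₁ᵢ − p₂ᵢ| = 0.30 + 0.07 + 0.23 + 0.19 + 0.19 = 0.98
D = 1 − ½ × 0.98 = 1 − 0.490 = 0.51000

0.510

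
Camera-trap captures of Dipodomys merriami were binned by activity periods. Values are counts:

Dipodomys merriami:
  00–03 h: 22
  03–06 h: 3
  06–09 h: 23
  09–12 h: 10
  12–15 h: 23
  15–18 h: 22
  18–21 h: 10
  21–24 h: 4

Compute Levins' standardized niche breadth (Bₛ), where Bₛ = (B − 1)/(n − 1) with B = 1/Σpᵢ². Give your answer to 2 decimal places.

Proportions for Dipodomys merriami (n=117): 22/117=0.1880, 3/117=0.0256, 23/117=0.1966, 10/117=0.0855, 23/117=0.1966, 22/117=0.1880, 10/117=0.0855, 4/117=0.0342
Σpᵢ² = 0.1880² + 0.0256² + 0.1966² + 0.0855² + 0.1966² + 0.1880² + 0.0855² + 0.0342² = 0.035344 + 0.000655 + 0.038652 + 0.007310 + 0.038652 + 0.035344 + 0.007310 + 0.001170 = 0.164437
B = 1 / 0.164437 = 6.0814
Bₛ = (B − 1)/(n − 1) = (6.0814 − 1)/(8 − 1) = 5.0814/7 = 0.7259

0.73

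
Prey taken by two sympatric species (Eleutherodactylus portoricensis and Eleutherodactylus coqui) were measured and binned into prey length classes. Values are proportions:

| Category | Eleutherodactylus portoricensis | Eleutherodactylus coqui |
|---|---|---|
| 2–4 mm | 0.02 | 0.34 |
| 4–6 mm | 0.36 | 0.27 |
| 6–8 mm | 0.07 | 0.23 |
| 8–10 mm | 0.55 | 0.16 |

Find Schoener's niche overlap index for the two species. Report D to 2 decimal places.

0.52

Σ|p₁ᵢ − p₂ᵢ| = 0.32 + 0.09 + 0.16 + 0.39 = 0.96
D = 1 − ½ × 0.96 = 1 − 0.480 = 0.5200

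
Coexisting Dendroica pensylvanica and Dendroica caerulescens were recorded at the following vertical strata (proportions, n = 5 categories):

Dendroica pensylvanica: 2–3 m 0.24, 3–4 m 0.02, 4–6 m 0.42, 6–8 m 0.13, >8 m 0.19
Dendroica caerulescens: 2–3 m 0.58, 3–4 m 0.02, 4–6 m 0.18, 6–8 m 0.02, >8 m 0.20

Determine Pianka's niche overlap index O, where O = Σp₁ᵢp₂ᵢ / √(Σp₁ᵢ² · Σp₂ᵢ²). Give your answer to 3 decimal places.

0.746

Σ p₁ᵢp₂ᵢ = 0.1392 + 0.0004 + 0.0756 + 0.0026 + 0.0380 = 0.2558
Σp_1ᵢ² = 0.24² + 0.02² + 0.42² + 0.13² + 0.19² = 0.0576 + 0.0004 + 0.1764 + 0.0169 + 0.0361 = 0.2874
Σp_2ᵢ² = 0.58² + 0.02² + 0.18² + 0.02² + 0.20² = 0.3364 + 0.0004 + 0.0324 + 0.0004 + 0.0400 = 0.4096
O = 0.2558 / √(0.2874 × 0.4096) = 0.2558 / 0.343102 = 0.74555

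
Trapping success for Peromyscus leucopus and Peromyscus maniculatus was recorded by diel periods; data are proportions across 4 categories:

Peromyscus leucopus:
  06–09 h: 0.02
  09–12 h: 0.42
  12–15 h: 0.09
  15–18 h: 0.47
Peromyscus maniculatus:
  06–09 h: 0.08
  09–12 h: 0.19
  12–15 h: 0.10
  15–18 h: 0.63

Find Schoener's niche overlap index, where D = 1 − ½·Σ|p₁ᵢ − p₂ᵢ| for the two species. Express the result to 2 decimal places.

Σ|p₁ᵢ − p₂ᵢ| = 0.06 + 0.23 + 0.01 + 0.16 = 0.46
D = 1 − ½ × 0.46 = 1 − 0.230 = 0.7700

0.77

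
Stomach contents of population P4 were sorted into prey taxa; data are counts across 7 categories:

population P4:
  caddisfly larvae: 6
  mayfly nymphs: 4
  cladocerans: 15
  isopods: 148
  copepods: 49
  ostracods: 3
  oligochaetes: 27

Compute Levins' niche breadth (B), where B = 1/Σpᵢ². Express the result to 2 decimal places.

Proportions for population P4 (n=252): 6/252=0.0238, 4/252=0.0159, 15/252=0.0595, 148/252=0.5873, 49/252=0.1944, 3/252=0.0119, 27/252=0.1071
Σpᵢ² = 0.0238² + 0.0159² + 0.0595² + 0.5873² + 0.1944² + 0.0119² + 0.1071² = 0.000566 + 0.000253 + 0.003540 + 0.344921 + 0.037791 + 0.000142 + 0.011470 = 0.398683
B = 1 / 0.398683 = 2.5083

2.51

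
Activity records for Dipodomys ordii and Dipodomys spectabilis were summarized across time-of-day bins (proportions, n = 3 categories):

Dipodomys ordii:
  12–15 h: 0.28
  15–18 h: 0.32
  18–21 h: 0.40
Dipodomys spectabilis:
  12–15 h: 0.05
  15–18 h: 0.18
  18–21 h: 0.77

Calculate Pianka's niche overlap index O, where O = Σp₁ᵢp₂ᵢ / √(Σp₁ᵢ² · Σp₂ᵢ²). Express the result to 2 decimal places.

0.82

Σ p₁ᵢp₂ᵢ = 0.0140 + 0.0576 + 0.3080 = 0.3796
Σp_1ᵢ² = 0.28² + 0.32² + 0.40² = 0.0784 + 0.1024 + 0.1600 = 0.3408
Σp_2ᵢ² = 0.05² + 0.18² + 0.77² = 0.0025 + 0.0324 + 0.5929 = 0.6278
O = 0.3796 / √(0.3408 × 0.6278) = 0.3796 / 0.46255 = 0.8207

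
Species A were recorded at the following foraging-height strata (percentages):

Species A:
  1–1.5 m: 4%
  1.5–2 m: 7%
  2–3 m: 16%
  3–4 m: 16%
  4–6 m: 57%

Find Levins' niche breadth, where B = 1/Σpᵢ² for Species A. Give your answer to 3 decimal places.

2.614

Convert percentages to proportions (divide by 100).
Σpᵢ² = 0.04² + 0.07² + 0.16² + 0.16² + 0.57² = 0.0016 + 0.0049 + 0.0256 + 0.0256 + 0.3249 = 0.3826
B = 1 / 0.3826 = 2.61370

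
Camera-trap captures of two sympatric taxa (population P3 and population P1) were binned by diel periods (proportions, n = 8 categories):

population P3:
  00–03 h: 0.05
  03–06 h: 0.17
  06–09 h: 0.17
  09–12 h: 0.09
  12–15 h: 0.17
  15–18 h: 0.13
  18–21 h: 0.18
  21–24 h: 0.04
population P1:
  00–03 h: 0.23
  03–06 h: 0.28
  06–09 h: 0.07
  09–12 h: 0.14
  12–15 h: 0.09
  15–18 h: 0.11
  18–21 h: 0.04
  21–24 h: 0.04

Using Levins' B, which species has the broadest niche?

population P3

Σp_P3ᵢ² = 0.05² + 0.17² + 0.17² + 0.09² + 0.17² + 0.13² + 0.18² + 0.04² = 0.0025 + 0.0289 + 0.0289 + 0.0081 + 0.0289 + 0.0169 + 0.0324 + 0.0016 = 0.1482
B_P3 = 1 / 0.1482 = 6.7476
Σp_P1ᵢ² = 0.23² + 0.28² + 0.07² + 0.14² + 0.09² + 0.11² + 0.04² + 0.04² = 0.0529 + 0.0784 + 0.0049 + 0.0196 + 0.0081 + 0.0121 + 0.0016 + 0.0016 = 0.1792
B_P1 = 1 / 0.1792 = 5.5804
Highest B → broadest niche (most generalist): population P3 (B = 6.75).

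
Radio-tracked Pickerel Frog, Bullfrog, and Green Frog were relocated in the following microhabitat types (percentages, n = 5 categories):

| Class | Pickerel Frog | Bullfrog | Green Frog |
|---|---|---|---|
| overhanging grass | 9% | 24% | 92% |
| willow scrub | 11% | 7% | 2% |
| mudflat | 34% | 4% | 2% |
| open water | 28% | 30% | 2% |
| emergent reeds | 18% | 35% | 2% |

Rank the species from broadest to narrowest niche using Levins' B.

Convert percentages to proportions (divide by 100).
Σp_Pickᵢ² = 0.09² + 0.11² + 0.34² + 0.28² + 0.18² = 0.0081 + 0.0121 + 0.1156 + 0.0784 + 0.0324 = 0.2466
B_Pick = 1 / 0.2466 = 4.0552
Σp_Bullᵢ² = 0.24² + 0.07² + 0.04² + 0.30² + 0.35² = 0.0576 + 0.0049 + 0.0016 + 0.0900 + 0.1225 = 0.2766
B_Bull = 1 / 0.2766 = 3.6153
Σp_Greeᵢ² = 0.92² + 0.02² + 0.02² + 0.02² + 0.02² = 0.8464 + 0.0004 + 0.0004 + 0.0004 + 0.0004 = 0.8480
B_Gree = 1 / 0.8480 = 1.1792
Ranking by B (broadest → narrowest): Pickerel Frog (4.06) > Bullfrog (3.62) > Green Frog (1.18)

Pickerel Frog > Bullfrog > Green Frog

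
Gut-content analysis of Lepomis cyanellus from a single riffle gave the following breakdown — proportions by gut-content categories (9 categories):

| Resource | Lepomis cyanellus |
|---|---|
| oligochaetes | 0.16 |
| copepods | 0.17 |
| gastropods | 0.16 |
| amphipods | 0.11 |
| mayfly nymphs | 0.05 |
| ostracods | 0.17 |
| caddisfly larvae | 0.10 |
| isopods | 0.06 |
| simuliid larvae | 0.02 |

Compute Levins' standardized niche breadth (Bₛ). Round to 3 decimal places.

Σpᵢ² = 0.16² + 0.17² + 0.16² + 0.11² + 0.05² + 0.17² + 0.10² + 0.06² + 0.02² = 0.0256 + 0.0289 + 0.0256 + 0.0121 + 0.0025 + 0.0289 + 0.0100 + 0.0036 + 0.0004 = 0.1376
B = 1 / 0.1376 = 7.26744
Bₛ = (B − 1)/(n − 1) = (7.26744 − 1)/(9 − 1) = 6.26744/8 = 0.78343

0.783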